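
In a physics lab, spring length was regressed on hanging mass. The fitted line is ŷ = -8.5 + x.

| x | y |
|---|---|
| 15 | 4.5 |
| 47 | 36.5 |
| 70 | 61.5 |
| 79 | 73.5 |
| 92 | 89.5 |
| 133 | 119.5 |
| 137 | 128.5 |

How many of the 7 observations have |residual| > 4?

x=15: ŷ = -8.5 + 15 = 6.5; e = 4.5 − 6.5 = -2
x=47: ŷ = -8.5 + 47 = 38.5; e = 36.5 − 38.5 = -2
x=70: ŷ = -8.5 + 70 = 61.5; e = 61.5 − 61.5 = 0
x=79: ŷ = -8.5 + 79 = 70.5; e = 73.5 − 70.5 = 3
x=92: ŷ = -8.5 + 92 = 83.5; e = 89.5 − 83.5 = 6
x=133: ŷ = -8.5 + 133 = 124.5; e = 119.5 − 124.5 = -5
x=137: ŷ = -8.5 + 137 = 128.5; e = 128.5 − 128.5 = 0
|e| > 4: x=92 (|e|=6), x=133 (|e|=5) → 2

2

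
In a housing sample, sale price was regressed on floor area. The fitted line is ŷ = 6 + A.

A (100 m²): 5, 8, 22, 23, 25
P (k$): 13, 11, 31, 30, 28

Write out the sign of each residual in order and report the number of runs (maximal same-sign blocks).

A=5: ŷ = 6 + 5 = 11; e = 13 − 11 = 2
A=8: ŷ = 6 + 8 = 14; e = 11 − 14 = -3
A=22: ŷ = 6 + 22 = 28; e = 31 − 28 = 3
A=23: ŷ = 6 + 23 = 29; e = 30 − 29 = 1
A=25: ŷ = 6 + 25 = 31; e = 28 − 31 = -3
Signs: + − + + −
Runs: +×1, −×1, +×2, −×1 → 4

4 runs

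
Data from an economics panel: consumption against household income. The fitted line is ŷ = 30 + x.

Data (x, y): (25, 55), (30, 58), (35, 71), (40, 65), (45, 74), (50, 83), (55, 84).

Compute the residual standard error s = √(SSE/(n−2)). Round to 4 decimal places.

s = 3.8987

x=25: ŷ = 30 + 25 = 55; r = 55 − 55 = 0
x=30: ŷ = 30 + 30 = 60; r = 58 − 60 = -2
x=35: ŷ = 30 + 35 = 65; r = 71 − 65 = 6
x=40: ŷ = 30 + 40 = 70; r = 65 − 70 = -5
x=45: ŷ = 30 + 45 = 75; r = 74 − 75 = -1
x=50: ŷ = 30 + 50 = 80; r = 83 − 80 = 3
x=55: ŷ = 30 + 55 = 85; r = 84 − 85 = -1
SSE = 0 + 4 + 36 + 25 + 1 + 9 + 1 = 76
s = √(76/5) = √15.2 ≈ 3.8987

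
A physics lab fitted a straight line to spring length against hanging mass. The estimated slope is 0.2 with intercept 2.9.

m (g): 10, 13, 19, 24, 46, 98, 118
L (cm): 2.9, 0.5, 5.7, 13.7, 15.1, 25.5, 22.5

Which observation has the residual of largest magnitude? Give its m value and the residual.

m=10: L̂ = 2.9 + 0.2·10 = 4.9; r = 2.9 − 4.9 = -2
m=13: L̂ = 2.9 + 0.2·13 = 5.5; r = 0.5 − 5.5 = -5
m=19: L̂ = 2.9 + 0.2·19 = 6.7; r = 5.7 − 6.7 = -1
m=24: L̂ = 2.9 + 0.2·24 = 7.7; r = 13.7 − 7.7 = 6
m=46: L̂ = 2.9 + 0.2·46 = 12.1; r = 15.1 − 12.1 = 3
m=98: L̂ = 2.9 + 0.2·98 = 22.5; r = 25.5 − 22.5 = 3
m=118: L̂ = 2.9 + 0.2·118 = 26.5; r = 22.5 − 26.5 = -4
Largest |r| is 6 at m = 24, residual 6.

m = 24, r = 6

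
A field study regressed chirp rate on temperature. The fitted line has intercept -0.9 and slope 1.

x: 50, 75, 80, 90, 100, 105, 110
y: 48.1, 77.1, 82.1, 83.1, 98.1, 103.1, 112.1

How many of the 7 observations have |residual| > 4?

x=50: ŷ = -0.9 + 50 = 49.1; e = 48.1 − 49.1 = -1
x=75: ŷ = -0.9 + 75 = 74.1; e = 77.1 − 74.1 = 3
x=80: ŷ = -0.9 + 80 = 79.1; e = 82.1 − 79.1 = 3
x=90: ŷ = -0.9 + 90 = 89.1; e = 83.1 − 89.1 = -6
x=100: ŷ = -0.9 + 100 = 99.1; e = 98.1 − 99.1 = -1
x=105: ŷ = -0.9 + 105 = 104.1; e = 103.1 − 104.1 = -1
x=110: ŷ = -0.9 + 110 = 109.1; e = 112.1 − 109.1 = 3
|e| > 4: x=90 (|e|=6) → 1

1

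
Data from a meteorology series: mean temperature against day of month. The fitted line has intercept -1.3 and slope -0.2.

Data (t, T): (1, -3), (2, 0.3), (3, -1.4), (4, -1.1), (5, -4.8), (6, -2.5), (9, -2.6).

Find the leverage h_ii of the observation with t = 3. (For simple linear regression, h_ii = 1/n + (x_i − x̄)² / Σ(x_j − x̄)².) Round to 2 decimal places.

t̄ = (1 + 2 + 3 + 4 + 5 + 6 + 9)/7 = 4.28571
Σ(t − t̄)² = 10.7959 + 5.22449 + 1.65306 + 0.0816327 + 0.510204 + 2.93878 + 22.2245 = 43.4286
h = 1/7 + (-1.28571)²/43.4286 = 0.142857 + 0.0380639 = 0.18

h = 0.18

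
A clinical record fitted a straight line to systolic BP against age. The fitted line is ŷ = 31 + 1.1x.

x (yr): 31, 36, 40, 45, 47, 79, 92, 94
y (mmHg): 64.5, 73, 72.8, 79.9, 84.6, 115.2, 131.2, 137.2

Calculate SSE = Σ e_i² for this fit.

SSE = 31.06

x=31: ŷ = 31 + 1.1·31 = 65.1; e = 64.5 − 65.1 = -0.6
x=36: ŷ = 31 + 1.1·36 = 70.6; e = 73 − 70.6 = 2.4
x=40: ŷ = 31 + 1.1·40 = 75; e = 72.8 − 75 = -2.2
x=45: ŷ = 31 + 1.1·45 = 80.5; e = 79.9 − 80.5 = -0.6
x=47: ŷ = 31 + 1.1·47 = 82.7; e = 84.6 − 82.7 = 1.9
x=79: ŷ = 31 + 1.1·79 = 117.9; e = 115.2 − 117.9 = -2.7
x=92: ŷ = 31 + 1.1·92 = 132.2; e = 131.2 − 132.2 = -1
x=94: ŷ = 31 + 1.1·94 = 134.4; e = 137.2 − 134.4 = 2.8
SSE = 0.36 + 5.76 + 4.84 + 0.36 + 3.61 + 7.29 + 1 + 7.84 = 31.06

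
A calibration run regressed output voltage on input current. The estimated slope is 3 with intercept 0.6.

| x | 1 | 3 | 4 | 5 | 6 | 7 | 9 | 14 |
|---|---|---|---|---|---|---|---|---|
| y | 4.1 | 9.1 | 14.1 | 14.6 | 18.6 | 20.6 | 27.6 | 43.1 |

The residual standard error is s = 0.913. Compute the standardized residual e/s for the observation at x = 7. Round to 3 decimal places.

-1.095

ŷ = 0.6 + 3·7 = 21.6
e = 20.6 − 21.6 = -1
e/s = -1 / 0.913 = -1.095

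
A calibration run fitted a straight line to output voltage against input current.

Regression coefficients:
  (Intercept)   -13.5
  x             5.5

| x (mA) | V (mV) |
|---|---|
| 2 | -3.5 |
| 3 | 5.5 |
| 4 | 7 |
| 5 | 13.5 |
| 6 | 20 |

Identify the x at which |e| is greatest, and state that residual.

x=2: V̂ = -13.5 + 5.5·2 = -2.5; e = -3.5 − (-2.5) = -1
x=3: V̂ = -13.5 + 5.5·3 = 3; e = 5.5 − 3 = 2.5
x=4: V̂ = -13.5 + 5.5·4 = 8.5; e = 7 − 8.5 = -1.5
x=5: V̂ = -13.5 + 5.5·5 = 14; e = 13.5 − 14 = -0.5
x=6: V̂ = -13.5 + 5.5·6 = 19.5; e = 20 − 19.5 = 0.5
Largest |e| is 2.5 at x = 3, residual 2.5.

x = 3, e = 2.5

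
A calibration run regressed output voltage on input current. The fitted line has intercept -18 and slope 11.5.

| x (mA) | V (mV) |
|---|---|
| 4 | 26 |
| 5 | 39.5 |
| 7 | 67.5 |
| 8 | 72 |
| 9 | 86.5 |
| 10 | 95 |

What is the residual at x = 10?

r = -2

V̂ = -18 + 11.5·10 = 97
r = 95 − 97 = -2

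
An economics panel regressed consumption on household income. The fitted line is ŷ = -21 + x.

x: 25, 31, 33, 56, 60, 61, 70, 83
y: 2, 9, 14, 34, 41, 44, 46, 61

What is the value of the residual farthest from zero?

x=25: ŷ = -21 + 25 = 4; e = 2 − 4 = -2
x=31: ŷ = -21 + 31 = 10; e = 9 − 10 = -1
x=33: ŷ = -21 + 33 = 12; e = 14 − 12 = 2
x=56: ŷ = -21 + 56 = 35; e = 34 − 35 = -1
x=60: ŷ = -21 + 60 = 39; e = 41 − 39 = 2
x=61: ŷ = -21 + 61 = 40; e = 44 − 40 = 4
x=70: ŷ = -21 + 70 = 49; e = 46 − 49 = -3
x=83: ŷ = -21 + 83 = 62; e = 61 − 62 = -1
Largest |e| is 4 at x = 61, residual 4.

e = 4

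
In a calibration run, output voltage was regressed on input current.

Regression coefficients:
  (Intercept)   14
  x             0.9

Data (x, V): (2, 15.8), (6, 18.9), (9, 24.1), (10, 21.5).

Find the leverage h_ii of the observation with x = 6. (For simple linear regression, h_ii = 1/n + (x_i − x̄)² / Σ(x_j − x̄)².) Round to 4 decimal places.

x̄ = (2 + 6 + 9 + 10)/4 = 6.75
Σ(x − x̄)² = 22.5625 + 0.5625 + 5.0625 + 10.5625 = 38.75
h = 1/4 + (-0.75)²/38.75 = 0.25 + 0.0145161 = 0.2645

h = 0.2645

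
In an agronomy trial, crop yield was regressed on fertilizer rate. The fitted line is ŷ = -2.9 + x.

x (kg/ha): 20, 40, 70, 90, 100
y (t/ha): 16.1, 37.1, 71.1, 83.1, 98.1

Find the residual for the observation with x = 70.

r = 4

ŷ = -2.9 + 70 = 67.1
r = 71.1 − 67.1 = 4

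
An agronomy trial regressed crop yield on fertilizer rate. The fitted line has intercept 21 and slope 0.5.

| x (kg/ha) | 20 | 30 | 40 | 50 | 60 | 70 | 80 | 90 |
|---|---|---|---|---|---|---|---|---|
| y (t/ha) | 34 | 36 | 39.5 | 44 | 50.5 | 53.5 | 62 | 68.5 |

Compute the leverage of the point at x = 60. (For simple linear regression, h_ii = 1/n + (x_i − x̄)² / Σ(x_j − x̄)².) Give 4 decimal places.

h = 0.1310

x̄ = (20 + 30 + 40 + 50 + 60 + 70 + 80 + 90)/8 = 55
Σ(x − x̄)² = 1225 + 625 + 225 + 25 + 25 + 225 + 625 + 1225 = 4200
h = 1/8 + (5)²/4200 = 0.125 + 0.00595238 = 0.1310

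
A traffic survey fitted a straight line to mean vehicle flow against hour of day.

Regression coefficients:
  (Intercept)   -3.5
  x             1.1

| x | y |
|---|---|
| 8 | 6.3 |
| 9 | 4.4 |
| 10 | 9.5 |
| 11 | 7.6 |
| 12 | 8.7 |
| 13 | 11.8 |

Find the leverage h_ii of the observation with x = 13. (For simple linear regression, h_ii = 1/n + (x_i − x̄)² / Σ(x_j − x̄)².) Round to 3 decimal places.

x̄ = (8 + 9 + 10 + 11 + 12 + 13)/6 = 10.5
Σ(x − x̄)² = 6.25 + 2.25 + 0.25 + 0.25 + 2.25 + 6.25 = 17.5
h = 1/6 + (2.5)²/17.5 = 0.166667 + 0.357143 = 0.524

h = 0.524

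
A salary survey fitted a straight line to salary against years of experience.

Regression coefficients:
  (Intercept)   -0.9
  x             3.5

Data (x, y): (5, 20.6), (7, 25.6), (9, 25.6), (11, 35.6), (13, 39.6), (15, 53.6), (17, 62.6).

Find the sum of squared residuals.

x=5: ŷ = -0.9 + 3.5·5 = 16.6; e = 20.6 − 16.6 = 4
x=7: ŷ = -0.9 + 3.5·7 = 23.6; e = 25.6 − 23.6 = 2
x=9: ŷ = -0.9 + 3.5·9 = 30.6; e = 25.6 − 30.6 = -5
x=11: ŷ = -0.9 + 3.5·11 = 37.6; e = 35.6 − 37.6 = -2
x=13: ŷ = -0.9 + 3.5·13 = 44.6; e = 39.6 − 44.6 = -5
x=15: ŷ = -0.9 + 3.5·15 = 51.6; e = 53.6 − 51.6 = 2
x=17: ŷ = -0.9 + 3.5·17 = 58.6; e = 62.6 − 58.6 = 4
SSE = 16 + 4 + 25 + 4 + 25 + 4 + 16 = 94

SSE = 94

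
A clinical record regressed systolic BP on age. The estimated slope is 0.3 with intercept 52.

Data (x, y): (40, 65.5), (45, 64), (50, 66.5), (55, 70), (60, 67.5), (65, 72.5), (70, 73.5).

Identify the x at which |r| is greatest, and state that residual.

x = 60, r = -2.5

x=40: ŷ = 52 + 0.3·40 = 64; r = 65.5 − 64 = 1.5
x=45: ŷ = 52 + 0.3·45 = 65.5; r = 64 − 65.5 = -1.5
x=50: ŷ = 52 + 0.3·50 = 67; r = 66.5 − 67 = -0.5
x=55: ŷ = 52 + 0.3·55 = 68.5; r = 70 − 68.5 = 1.5
x=60: ŷ = 52 + 0.3·60 = 70; r = 67.5 − 70 = -2.5
x=65: ŷ = 52 + 0.3·65 = 71.5; r = 72.5 − 71.5 = 1
x=70: ŷ = 52 + 0.3·70 = 73; r = 73.5 − 73 = 0.5
Largest |r| is 2.5 at x = 60, residual -2.5.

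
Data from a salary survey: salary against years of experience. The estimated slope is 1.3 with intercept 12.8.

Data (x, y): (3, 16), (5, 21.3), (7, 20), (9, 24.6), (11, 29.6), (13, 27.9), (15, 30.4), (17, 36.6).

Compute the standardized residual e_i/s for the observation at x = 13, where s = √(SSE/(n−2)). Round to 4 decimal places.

x=3: ŷ = 12.8 + 1.3·3 = 16.7; e = 16 − 16.7 = -0.7
x=5: ŷ = 12.8 + 1.3·5 = 19.3; e = 21.3 − 19.3 = 2
x=7: ŷ = 12.8 + 1.3·7 = 21.9; e = 20 − 21.9 = -1.9
x=9: ŷ = 12.8 + 1.3·9 = 24.5; e = 24.6 − 24.5 = 0.1
x=11: ŷ = 12.8 + 1.3·11 = 27.1; e = 29.6 − 27.1 = 2.5
x=13: ŷ = 12.8 + 1.3·13 = 29.7; e = 27.9 − 29.7 = -1.8
x=15: ŷ = 12.8 + 1.3·15 = 32.3; e = 30.4 − 32.3 = -1.9
x=17: ŷ = 12.8 + 1.3·17 = 34.9; e = 36.6 − 34.9 = 1.7
SSE = 0.49 + 4 + 3.61 + 0.01 + 6.25 + 3.24 + 3.61 + 2.89 = 24.1
s = √(24.1/6) = 2.00416
e/s = -1.8 / 2.00416 = -0.8981

-0.8981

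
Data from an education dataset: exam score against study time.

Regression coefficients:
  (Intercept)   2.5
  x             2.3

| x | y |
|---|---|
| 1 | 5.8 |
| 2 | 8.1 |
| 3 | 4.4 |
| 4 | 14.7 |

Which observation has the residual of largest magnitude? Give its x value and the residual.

x=1: ŷ = 2.5 + 2.3·1 = 4.8; r = 5.8 − 4.8 = 1
x=2: ŷ = 2.5 + 2.3·2 = 7.1; r = 8.1 − 7.1 = 1
x=3: ŷ = 2.5 + 2.3·3 = 9.4; r = 4.4 − 9.4 = -5
x=4: ŷ = 2.5 + 2.3·4 = 11.7; r = 14.7 − 11.7 = 3
Largest |r| is 5 at x = 3, residual -5.

x = 3, r = -5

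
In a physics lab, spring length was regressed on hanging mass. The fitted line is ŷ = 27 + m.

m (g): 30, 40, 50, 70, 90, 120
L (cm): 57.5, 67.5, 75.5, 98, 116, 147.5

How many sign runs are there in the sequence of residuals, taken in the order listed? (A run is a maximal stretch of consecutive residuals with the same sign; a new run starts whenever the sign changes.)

m=30: ŷ = 27 + 30 = 57; e = 57.5 − 57 = 0.5
m=40: ŷ = 27 + 40 = 67; e = 67.5 − 67 = 0.5
m=50: ŷ = 27 + 50 = 77; e = 75.5 − 77 = -1.5
m=70: ŷ = 27 + 70 = 97; e = 98 − 97 = 1
m=90: ŷ = 27 + 90 = 117; e = 116 − 117 = -1
m=120: ŷ = 27 + 120 = 147; e = 147.5 − 147 = 0.5
Signs: + + − + − +
Runs: +×2, −×1, +×1, −×1, +×1 → 5

5 runs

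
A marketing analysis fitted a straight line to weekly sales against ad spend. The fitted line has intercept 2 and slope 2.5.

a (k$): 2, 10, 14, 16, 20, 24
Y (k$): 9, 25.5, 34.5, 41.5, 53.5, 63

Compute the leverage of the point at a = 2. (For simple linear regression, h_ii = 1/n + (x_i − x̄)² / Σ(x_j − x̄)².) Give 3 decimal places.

ā = (2 + 10 + 14 + 16 + 20 + 24)/6 = 14.3333
Σ(a − ā)² = 152.111 + 18.7778 + 0.111111 + 2.77778 + 32.1111 + 93.4444 = 299.333
h = 1/6 + (-12.3333)²/299.333 = 0.166667 + 0.508166 = 0.675

h = 0.675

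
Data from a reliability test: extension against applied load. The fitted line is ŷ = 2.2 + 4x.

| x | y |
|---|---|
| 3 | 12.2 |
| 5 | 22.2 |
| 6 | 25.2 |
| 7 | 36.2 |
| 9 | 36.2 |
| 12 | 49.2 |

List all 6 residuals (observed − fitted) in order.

x=3: ŷ = 2.2 + 4·3 = 14.2; e = 12.2 − 14.2 = -2
x=5: ŷ = 2.2 + 4·5 = 22.2; e = 22.2 − 22.2 = 0
x=6: ŷ = 2.2 + 4·6 = 26.2; e = 25.2 − 26.2 = -1
x=7: ŷ = 2.2 + 4·7 = 30.2; e = 36.2 − 30.2 = 6
x=9: ŷ = 2.2 + 4·9 = 38.2; e = 36.2 − 38.2 = -2
x=12: ŷ = 2.2 + 4·12 = 50.2; e = 49.2 − 50.2 = -1

-2, 0, -1, 6, -2, -1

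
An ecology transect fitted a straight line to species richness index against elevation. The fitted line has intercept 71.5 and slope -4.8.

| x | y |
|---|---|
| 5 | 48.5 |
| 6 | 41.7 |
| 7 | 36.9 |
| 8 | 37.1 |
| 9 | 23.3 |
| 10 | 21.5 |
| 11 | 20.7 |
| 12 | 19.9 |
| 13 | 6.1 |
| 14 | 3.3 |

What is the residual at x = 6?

e = -1

ŷ = 71.5 − 4.8·6 = 42.7
e = 41.7 − 42.7 = -1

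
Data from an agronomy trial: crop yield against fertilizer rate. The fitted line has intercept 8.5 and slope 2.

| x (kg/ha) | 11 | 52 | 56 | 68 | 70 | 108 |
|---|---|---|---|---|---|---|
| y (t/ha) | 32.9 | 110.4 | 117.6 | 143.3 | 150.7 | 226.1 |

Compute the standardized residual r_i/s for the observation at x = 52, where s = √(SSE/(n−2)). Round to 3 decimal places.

-0.802

x=11: ŷ = 8.5 + 2·11 = 30.5; r = 32.9 − 30.5 = 2.4
x=52: ŷ = 8.5 + 2·52 = 112.5; r = 110.4 − 112.5 = -2.1
x=56: ŷ = 8.5 + 2·56 = 120.5; r = 117.6 − 120.5 = -2.9
x=68: ŷ = 8.5 + 2·68 = 144.5; r = 143.3 − 144.5 = -1.2
x=70: ŷ = 8.5 + 2·70 = 148.5; r = 150.7 − 148.5 = 2.2
x=108: ŷ = 8.5 + 2·108 = 224.5; r = 226.1 − 224.5 = 1.6
SSE = 5.76 + 4.41 + 8.41 + 1.44 + 4.84 + 2.56 = 27.42
s = √(27.42/4) = 2.61821
r/s = -2.1 / 2.61821 = -0.802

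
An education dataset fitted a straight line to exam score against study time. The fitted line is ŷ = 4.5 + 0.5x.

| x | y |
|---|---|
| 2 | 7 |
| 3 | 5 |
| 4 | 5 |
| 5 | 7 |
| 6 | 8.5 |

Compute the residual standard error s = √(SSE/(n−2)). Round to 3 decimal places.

x=2: ŷ = 4.5 + 0.5·2 = 5.5; r = 7 − 5.5 = 1.5
x=3: ŷ = 4.5 + 0.5·3 = 6; r = 5 − 6 = -1
x=4: ŷ = 4.5 + 0.5·4 = 6.5; r = 5 − 6.5 = -1.5
x=5: ŷ = 4.5 + 0.5·5 = 7; r = 7 − 7 = 0
x=6: ŷ = 4.5 + 0.5·6 = 7.5; r = 8.5 − 7.5 = 1
SSE = 2.25 + 1 + 2.25 + 0 + 1 = 6.5
s = √(6.5/3) = √2.16667 ≈ 1.472

s = 1.472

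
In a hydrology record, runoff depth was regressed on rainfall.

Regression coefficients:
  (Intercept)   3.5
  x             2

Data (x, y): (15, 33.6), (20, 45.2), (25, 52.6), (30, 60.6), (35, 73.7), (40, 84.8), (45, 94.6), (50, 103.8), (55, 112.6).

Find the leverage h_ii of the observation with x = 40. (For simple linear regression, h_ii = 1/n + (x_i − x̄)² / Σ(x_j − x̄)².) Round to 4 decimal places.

x̄ = (15 + 20 + 25 + 30 + 35 + 40 + 45 + 50 + 55)/9 = 35
Σ(x − x̄)² = 400 + 225 + 100 + 25 + 0 + 25 + 100 + 225 + 400 = 1500
h = 1/9 + (5)²/1500 = 0.111111 + 0.0166667 = 0.1278

h = 0.1278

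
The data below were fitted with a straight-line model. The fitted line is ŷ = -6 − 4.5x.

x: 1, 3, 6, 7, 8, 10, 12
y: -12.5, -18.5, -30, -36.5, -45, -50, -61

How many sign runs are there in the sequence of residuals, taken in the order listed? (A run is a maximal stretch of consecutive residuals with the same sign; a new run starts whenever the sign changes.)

5 runs

x=1: ŷ = -6 − 4.5·1 = -10.5; r = -12.5 − (-10.5) = -2
x=3: ŷ = -6 − 4.5·3 = -19.5; r = -18.5 − (-19.5) = 1
x=6: ŷ = -6 − 4.5·6 = -33; r = -30 − (-33) = 3
x=7: ŷ = -6 − 4.5·7 = -37.5; r = -36.5 − (-37.5) = 1
x=8: ŷ = -6 − 4.5·8 = -42; r = -45 − (-42) = -3
x=10: ŷ = -6 − 4.5·10 = -51; r = -50 − (-51) = 1
x=12: ŷ = -6 − 4.5·12 = -60; r = -61 − (-60) = -1
Signs: − + + + − + −
Runs: −×1, +×3, −×1, +×1, −×1 → 5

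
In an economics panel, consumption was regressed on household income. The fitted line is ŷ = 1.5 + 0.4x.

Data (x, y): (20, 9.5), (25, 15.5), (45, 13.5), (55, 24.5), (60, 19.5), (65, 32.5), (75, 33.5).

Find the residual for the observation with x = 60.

ŷ = 1.5 + 0.4·60 = 25.5
e = 19.5 − 25.5 = -6

e = -6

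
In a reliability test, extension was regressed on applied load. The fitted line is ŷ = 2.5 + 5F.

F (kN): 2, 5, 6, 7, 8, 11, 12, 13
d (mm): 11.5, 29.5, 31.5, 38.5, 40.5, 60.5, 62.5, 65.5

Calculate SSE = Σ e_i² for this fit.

SSE = 24

F=2: ŷ = 2.5 + 5·2 = 12.5; e = 11.5 − 12.5 = -1
F=5: ŷ = 2.5 + 5·5 = 27.5; e = 29.5 − 27.5 = 2
F=6: ŷ = 2.5 + 5·6 = 32.5; e = 31.5 − 32.5 = -1
F=7: ŷ = 2.5 + 5·7 = 37.5; e = 38.5 − 37.5 = 1
F=8: ŷ = 2.5 + 5·8 = 42.5; e = 40.5 − 42.5 = -2
F=11: ŷ = 2.5 + 5·11 = 57.5; e = 60.5 − 57.5 = 3
F=12: ŷ = 2.5 + 5·12 = 62.5; e = 62.5 − 62.5 = 0
F=13: ŷ = 2.5 + 5·13 = 67.5; e = 65.5 − 67.5 = -2
SSE = 1 + 4 + 1 + 1 + 4 + 9 + 0 + 4 = 24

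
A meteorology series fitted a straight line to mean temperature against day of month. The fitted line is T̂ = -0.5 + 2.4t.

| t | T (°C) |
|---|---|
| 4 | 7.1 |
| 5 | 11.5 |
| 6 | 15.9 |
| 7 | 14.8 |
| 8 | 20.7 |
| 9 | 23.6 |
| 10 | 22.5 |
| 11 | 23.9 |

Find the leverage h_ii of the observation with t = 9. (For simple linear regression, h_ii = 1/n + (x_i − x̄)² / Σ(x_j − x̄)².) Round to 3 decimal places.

h = 0.179

t̄ = (4 + 5 + 6 + 7 + 8 + 9 + 10 + 11)/8 = 7.5
Σ(t − t̄)² = 12.25 + 6.25 + 2.25 + 0.25 + 0.25 + 2.25 + 6.25 + 12.25 = 42
h = 1/8 + (1.5)²/42 = 0.125 + 0.0535714 = 0.179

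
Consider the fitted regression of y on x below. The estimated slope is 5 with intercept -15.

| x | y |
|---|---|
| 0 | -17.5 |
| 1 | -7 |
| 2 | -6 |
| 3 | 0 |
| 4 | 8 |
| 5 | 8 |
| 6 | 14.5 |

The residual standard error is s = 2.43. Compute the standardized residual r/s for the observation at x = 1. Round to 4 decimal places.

1.2346

ŷ = -15 + 5·1 = -10
r = -7 − (-10) = 3
r/s = 3 / 2.43 = 1.2346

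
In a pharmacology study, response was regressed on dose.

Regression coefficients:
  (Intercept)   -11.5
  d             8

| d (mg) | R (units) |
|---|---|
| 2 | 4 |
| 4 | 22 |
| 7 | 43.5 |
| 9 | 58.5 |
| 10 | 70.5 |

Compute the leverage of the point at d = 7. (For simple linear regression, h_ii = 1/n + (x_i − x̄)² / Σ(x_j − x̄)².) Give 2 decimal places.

d̄ = (2 + 4 + 7 + 9 + 10)/5 = 6.4
Σ(d − d̄)² = 19.36 + 5.76 + 0.36 + 6.76 + 12.96 = 45.2
h = 1/5 + (0.6)²/45.2 = 0.2 + 0.0079646 = 0.21

h = 0.21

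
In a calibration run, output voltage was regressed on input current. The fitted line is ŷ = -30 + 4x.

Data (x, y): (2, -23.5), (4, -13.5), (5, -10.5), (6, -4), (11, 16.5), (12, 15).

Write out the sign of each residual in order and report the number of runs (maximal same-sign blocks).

x=2: ŷ = -30 + 4·2 = -22; r = -23.5 − (-22) = -1.5
x=4: ŷ = -30 + 4·4 = -14; r = -13.5 − (-14) = 0.5
x=5: ŷ = -30 + 4·5 = -10; r = -10.5 − (-10) = -0.5
x=6: ŷ = -30 + 4·6 = -6; r = -4 − (-6) = 2
x=11: ŷ = -30 + 4·11 = 14; r = 16.5 − 14 = 2.5
x=12: ŷ = -30 + 4·12 = 18; r = 15 − 18 = -3
Signs: − + − + + −
Runs: −×1, +×1, −×1, +×2, −×1 → 5

5 runs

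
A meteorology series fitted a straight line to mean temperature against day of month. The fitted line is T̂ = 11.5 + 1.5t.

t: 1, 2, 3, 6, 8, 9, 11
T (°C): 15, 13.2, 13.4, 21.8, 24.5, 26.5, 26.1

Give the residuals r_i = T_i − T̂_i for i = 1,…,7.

2, -1.3, -2.6, 1.3, 1, 1.5, -1.9

t=1: T̂ = 11.5 + 1.5·1 = 13; r = 15 − 13 = 2
t=2: T̂ = 11.5 + 1.5·2 = 14.5; r = 13.2 − 14.5 = -1.3
t=3: T̂ = 11.5 + 1.5·3 = 16; r = 13.4 − 16 = -2.6
t=6: T̂ = 11.5 + 1.5·6 = 20.5; r = 21.8 − 20.5 = 1.3
t=8: T̂ = 11.5 + 1.5·8 = 23.5; r = 24.5 − 23.5 = 1
t=9: T̂ = 11.5 + 1.5·9 = 25; r = 26.5 − 25 = 1.5
t=11: T̂ = 11.5 + 1.5·11 = 28; r = 26.1 − 28 = -1.9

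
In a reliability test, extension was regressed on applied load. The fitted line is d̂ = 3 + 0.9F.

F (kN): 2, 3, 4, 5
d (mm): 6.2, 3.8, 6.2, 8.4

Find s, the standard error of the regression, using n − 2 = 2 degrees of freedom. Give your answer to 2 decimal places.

F=2: d̂ = 3 + 0.9·2 = 4.8; r = 6.2 − 4.8 = 1.4
F=3: d̂ = 3 + 0.9·3 = 5.7; r = 3.8 − 5.7 = -1.9
F=4: d̂ = 3 + 0.9·4 = 6.6; r = 6.2 − 6.6 = -0.4
F=5: d̂ = 3 + 0.9·5 = 7.5; r = 8.4 − 7.5 = 0.9
SSE = 1.96 + 3.61 + 0.16 + 0.81 = 6.54
s = √(6.54/2) = √3.27 ≈ 1.81

s = 1.81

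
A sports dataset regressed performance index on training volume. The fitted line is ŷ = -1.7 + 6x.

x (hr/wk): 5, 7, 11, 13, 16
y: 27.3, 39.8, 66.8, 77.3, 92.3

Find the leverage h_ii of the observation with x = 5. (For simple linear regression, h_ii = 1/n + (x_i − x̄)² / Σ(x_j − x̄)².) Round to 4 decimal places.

h = 0.5682

x̄ = (5 + 7 + 11 + 13 + 16)/5 = 10.4
Σ(x − x̄)² = 29.16 + 11.56 + 0.36 + 6.76 + 31.36 = 79.2
h = 1/5 + (-5.4)²/79.2 = 0.2 + 0.368182 = 0.5682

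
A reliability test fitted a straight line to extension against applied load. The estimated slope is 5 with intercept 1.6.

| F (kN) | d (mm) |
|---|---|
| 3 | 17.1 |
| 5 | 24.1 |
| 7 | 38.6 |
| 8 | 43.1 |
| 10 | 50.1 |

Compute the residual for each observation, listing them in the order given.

F=3: d̂ = 1.6 + 5·3 = 16.6; r = 17.1 − 16.6 = 0.5
F=5: d̂ = 1.6 + 5·5 = 26.6; r = 24.1 − 26.6 = -2.5
F=7: d̂ = 1.6 + 5·7 = 36.6; r = 38.6 − 36.6 = 2
F=8: d̂ = 1.6 + 5·8 = 41.6; r = 43.1 − 41.6 = 1.5
F=10: d̂ = 1.6 + 5·10 = 51.6; r = 50.1 − 51.6 = -1.5

0.5, -2.5, 2, 1.5, -1.5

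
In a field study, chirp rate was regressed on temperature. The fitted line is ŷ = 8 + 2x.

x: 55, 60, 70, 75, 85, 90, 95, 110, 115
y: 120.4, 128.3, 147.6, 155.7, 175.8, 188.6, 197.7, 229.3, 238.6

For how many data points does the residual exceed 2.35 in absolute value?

x=55: ŷ = 8 + 2·55 = 118; r = 120.4 − 118 = 2.4
x=60: ŷ = 8 + 2·60 = 128; r = 128.3 − 128 = 0.3
x=70: ŷ = 8 + 2·70 = 148; r = 147.6 − 148 = -0.4
x=75: ŷ = 8 + 2·75 = 158; r = 155.7 − 158 = -2.3
x=85: ŷ = 8 + 2·85 = 178; r = 175.8 − 178 = -2.2
x=90: ŷ = 8 + 2·90 = 188; r = 188.6 − 188 = 0.6
x=95: ŷ = 8 + 2·95 = 198; r = 197.7 − 198 = -0.3
x=110: ŷ = 8 + 2·110 = 228; r = 229.3 − 228 = 1.3
x=115: ŷ = 8 + 2·115 = 238; r = 238.6 − 238 = 0.6
|r| > 2.35: x=55 (|r|=2.4) → 1

1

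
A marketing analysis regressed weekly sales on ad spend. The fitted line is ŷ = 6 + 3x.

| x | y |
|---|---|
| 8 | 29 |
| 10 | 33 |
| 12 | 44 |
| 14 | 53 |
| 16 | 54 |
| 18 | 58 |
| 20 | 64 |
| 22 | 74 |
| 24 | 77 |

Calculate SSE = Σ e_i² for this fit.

x=8: ŷ = 6 + 3·8 = 30; e = 29 − 30 = -1
x=10: ŷ = 6 + 3·10 = 36; e = 33 − 36 = -3
x=12: ŷ = 6 + 3·12 = 42; e = 44 − 42 = 2
x=14: ŷ = 6 + 3·14 = 48; e = 53 − 48 = 5
x=16: ŷ = 6 + 3·16 = 54; e = 54 − 54 = 0
x=18: ŷ = 6 + 3·18 = 60; e = 58 − 60 = -2
x=20: ŷ = 6 + 3·20 = 66; e = 64 − 66 = -2
x=22: ŷ = 6 + 3·22 = 72; e = 74 − 72 = 2
x=24: ŷ = 6 + 3·24 = 78; e = 77 − 78 = -1
SSE = 1 + 9 + 4 + 25 + 0 + 4 + 4 + 4 + 1 = 52

SSE = 52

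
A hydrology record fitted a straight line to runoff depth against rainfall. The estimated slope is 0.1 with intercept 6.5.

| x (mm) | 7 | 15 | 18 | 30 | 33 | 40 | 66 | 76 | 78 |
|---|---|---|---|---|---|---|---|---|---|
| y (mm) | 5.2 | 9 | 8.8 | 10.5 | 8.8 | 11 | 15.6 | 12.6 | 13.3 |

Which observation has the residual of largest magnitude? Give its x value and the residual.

x=7: ŷ = 6.5 + 0.1·7 = 7.2; e = 5.2 − 7.2 = -2
x=15: ŷ = 6.5 + 0.1·15 = 8; e = 9 − 8 = 1
x=18: ŷ = 6.5 + 0.1·18 = 8.3; e = 8.8 − 8.3 = 0.5
x=30: ŷ = 6.5 + 0.1·30 = 9.5; e = 10.5 − 9.5 = 1
x=33: ŷ = 6.5 + 0.1·33 = 9.8; e = 8.8 − 9.8 = -1
x=40: ŷ = 6.5 + 0.1·40 = 10.5; e = 11 − 10.5 = 0.5
x=66: ŷ = 6.5 + 0.1·66 = 13.1; e = 15.6 − 13.1 = 2.5
x=76: ŷ = 6.5 + 0.1·76 = 14.1; e = 12.6 − 14.1 = -1.5
x=78: ŷ = 6.5 + 0.1·78 = 14.3; e = 13.3 − 14.3 = -1
Largest |e| is 2.5 at x = 66, residual 2.5.

x = 66, e = 2.5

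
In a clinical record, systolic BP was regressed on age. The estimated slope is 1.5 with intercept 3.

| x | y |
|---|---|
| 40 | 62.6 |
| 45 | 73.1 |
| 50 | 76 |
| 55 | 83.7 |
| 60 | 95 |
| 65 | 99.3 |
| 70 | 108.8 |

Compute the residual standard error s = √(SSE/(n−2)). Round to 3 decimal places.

s = 2.012

x=40: ŷ = 3 + 1.5·40 = 63; r = 62.6 − 63 = -0.4
x=45: ŷ = 3 + 1.5·45 = 70.5; r = 73.1 − 70.5 = 2.6
x=50: ŷ = 3 + 1.5·50 = 78; r = 76 − 78 = -2
x=55: ŷ = 3 + 1.5·55 = 85.5; r = 83.7 − 85.5 = -1.8
x=60: ŷ = 3 + 1.5·60 = 93; r = 95 − 93 = 2
x=65: ŷ = 3 + 1.5·65 = 100.5; r = 99.3 − 100.5 = -1.2
x=70: ŷ = 3 + 1.5·70 = 108; r = 108.8 − 108 = 0.8
SSE = 0.16 + 6.76 + 4 + 3.24 + 4 + 1.44 + 0.64 = 20.24
s = √(20.24/5) = √4.048 ≈ 2.012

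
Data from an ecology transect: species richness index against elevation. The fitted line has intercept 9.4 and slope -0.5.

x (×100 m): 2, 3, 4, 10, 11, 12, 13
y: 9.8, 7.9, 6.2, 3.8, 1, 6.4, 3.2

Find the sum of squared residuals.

x=2: ŷ = 9.4 − 0.5·2 = 8.4; r = 9.8 − 8.4 = 1.4
x=3: ŷ = 9.4 − 0.5·3 = 7.9; r = 7.9 − 7.9 = 0
x=4: ŷ = 9.4 − 0.5·4 = 7.4; r = 6.2 − 7.4 = -1.2
x=10: ŷ = 9.4 − 0.5·10 = 4.4; r = 3.8 − 4.4 = -0.6
x=11: ŷ = 9.4 − 0.5·11 = 3.9; r = 1 − 3.9 = -2.9
x=12: ŷ = 9.4 − 0.5·12 = 3.4; r = 6.4 − 3.4 = 3
x=13: ŷ = 9.4 − 0.5·13 = 2.9; r = 3.2 − 2.9 = 0.3
SSE = 1.96 + 0 + 1.44 + 0.36 + 8.41 + 9 + 0.09 = 21.26

SSE = 21.26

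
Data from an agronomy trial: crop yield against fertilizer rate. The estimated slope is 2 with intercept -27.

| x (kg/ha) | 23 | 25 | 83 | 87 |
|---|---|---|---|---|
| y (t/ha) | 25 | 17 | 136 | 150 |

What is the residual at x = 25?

e = -6

ŷ = -27 + 2·25 = 23
e = 17 − 23 = -6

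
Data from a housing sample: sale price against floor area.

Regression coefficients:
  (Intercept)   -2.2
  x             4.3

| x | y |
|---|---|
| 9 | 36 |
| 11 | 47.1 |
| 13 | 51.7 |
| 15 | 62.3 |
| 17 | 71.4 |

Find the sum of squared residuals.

x=9: ŷ = -2.2 + 4.3·9 = 36.5; e = 36 − 36.5 = -0.5
x=11: ŷ = -2.2 + 4.3·11 = 45.1; e = 47.1 − 45.1 = 2
x=13: ŷ = -2.2 + 4.3·13 = 53.7; e = 51.7 − 53.7 = -2
x=15: ŷ = -2.2 + 4.3·15 = 62.3; e = 62.3 − 62.3 = 0
x=17: ŷ = -2.2 + 4.3·17 = 70.9; e = 71.4 − 70.9 = 0.5
SSE = 0.25 + 4 + 4 + 0 + 0.25 = 8.5

SSE = 8.5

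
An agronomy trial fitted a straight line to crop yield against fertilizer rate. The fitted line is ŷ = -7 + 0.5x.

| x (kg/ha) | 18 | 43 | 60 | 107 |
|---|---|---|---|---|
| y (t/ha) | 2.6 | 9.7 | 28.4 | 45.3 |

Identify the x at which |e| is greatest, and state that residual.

x=18: ŷ = -7 + 0.5·18 = 2; e = 2.6 − 2 = 0.6
x=43: ŷ = -7 + 0.5·43 = 14.5; e = 9.7 − 14.5 = -4.8
x=60: ŷ = -7 + 0.5·60 = 23; e = 28.4 − 23 = 5.4
x=107: ŷ = -7 + 0.5·107 = 46.5; e = 45.3 − 46.5 = -1.2
Largest |e| is 5.4 at x = 60, residual 5.4.

x = 60, e = 5.4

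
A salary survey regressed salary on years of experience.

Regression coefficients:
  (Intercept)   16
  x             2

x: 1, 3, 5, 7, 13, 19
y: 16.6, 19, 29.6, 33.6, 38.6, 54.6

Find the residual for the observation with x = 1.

r = -1.4

ŷ = 16 + 2·1 = 18
r = 16.6 − 18 = -1.4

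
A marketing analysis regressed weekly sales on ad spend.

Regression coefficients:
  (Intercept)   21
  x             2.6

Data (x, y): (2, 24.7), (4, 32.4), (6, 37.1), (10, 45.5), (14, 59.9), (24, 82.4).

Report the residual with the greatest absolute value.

x=2: ŷ = 21 + 2.6·2 = 26.2; e = 24.7 − 26.2 = -1.5
x=4: ŷ = 21 + 2.6·4 = 31.4; e = 32.4 − 31.4 = 1
x=6: ŷ = 21 + 2.6·6 = 36.6; e = 37.1 − 36.6 = 0.5
x=10: ŷ = 21 + 2.6·10 = 47; e = 45.5 − 47 = -1.5
x=14: ŷ = 21 + 2.6·14 = 57.4; e = 59.9 − 57.4 = 2.5
x=24: ŷ = 21 + 2.6·24 = 83.4; e = 82.4 − 83.4 = -1
Largest |e| is 2.5 at x = 14, residual 2.5.

e = 2.5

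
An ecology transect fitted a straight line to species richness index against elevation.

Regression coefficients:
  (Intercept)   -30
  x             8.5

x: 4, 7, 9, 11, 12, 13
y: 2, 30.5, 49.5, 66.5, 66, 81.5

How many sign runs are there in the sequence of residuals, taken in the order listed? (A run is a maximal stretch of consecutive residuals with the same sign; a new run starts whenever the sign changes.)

4 runs

x=4: ŷ = -30 + 8.5·4 = 4; r = 2 − 4 = -2
x=7: ŷ = -30 + 8.5·7 = 29.5; r = 30.5 − 29.5 = 1
x=9: ŷ = -30 + 8.5·9 = 46.5; r = 49.5 − 46.5 = 3
x=11: ŷ = -30 + 8.5·11 = 63.5; r = 66.5 − 63.5 = 3
x=12: ŷ = -30 + 8.5·12 = 72; r = 66 − 72 = -6
x=13: ŷ = -30 + 8.5·13 = 80.5; r = 81.5 − 80.5 = 1
Signs: − + + + − +
Runs: −×1, +×3, −×1, +×1 → 4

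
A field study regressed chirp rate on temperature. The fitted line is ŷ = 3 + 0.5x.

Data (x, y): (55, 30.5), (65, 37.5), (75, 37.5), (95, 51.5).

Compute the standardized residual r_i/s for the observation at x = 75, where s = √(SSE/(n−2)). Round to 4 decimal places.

-1.1339

x=55: ŷ = 3 + 0.5·55 = 30.5; r = 30.5 − 30.5 = 0
x=65: ŷ = 3 + 0.5·65 = 35.5; r = 37.5 − 35.5 = 2
x=75: ŷ = 3 + 0.5·75 = 40.5; r = 37.5 − 40.5 = -3
x=95: ŷ = 3 + 0.5·95 = 50.5; r = 51.5 − 50.5 = 1
SSE = 0 + 4 + 9 + 1 = 14
s = √(14/2) = 2.64575
r/s = -3 / 2.64575 = -1.1339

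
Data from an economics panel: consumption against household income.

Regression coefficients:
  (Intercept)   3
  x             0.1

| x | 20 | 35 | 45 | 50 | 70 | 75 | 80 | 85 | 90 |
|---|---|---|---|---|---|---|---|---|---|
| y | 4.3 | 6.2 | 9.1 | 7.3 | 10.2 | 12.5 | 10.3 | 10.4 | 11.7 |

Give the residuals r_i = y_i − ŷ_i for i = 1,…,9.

x=20: ŷ = 3 + 0.1·20 = 5; r = 4.3 − 5 = -0.7
x=35: ŷ = 3 + 0.1·35 = 6.5; r = 6.2 − 6.5 = -0.3
x=45: ŷ = 3 + 0.1·45 = 7.5; r = 9.1 − 7.5 = 1.6
x=50: ŷ = 3 + 0.1·50 = 8; r = 7.3 − 8 = -0.7
x=70: ŷ = 3 + 0.1·70 = 10; r = 10.2 − 10 = 0.2
x=75: ŷ = 3 + 0.1·75 = 10.5; r = 12.5 − 10.5 = 2
x=80: ŷ = 3 + 0.1·80 = 11; r = 10.3 − 11 = -0.7
x=85: ŷ = 3 + 0.1·85 = 11.5; r = 10.4 − 11.5 = -1.1
x=90: ŷ = 3 + 0.1·90 = 12; r = 11.7 − 12 = -0.3

-0.7, -0.3, 1.6, -0.7, 0.2, 2, -0.7, -1.1, -0.3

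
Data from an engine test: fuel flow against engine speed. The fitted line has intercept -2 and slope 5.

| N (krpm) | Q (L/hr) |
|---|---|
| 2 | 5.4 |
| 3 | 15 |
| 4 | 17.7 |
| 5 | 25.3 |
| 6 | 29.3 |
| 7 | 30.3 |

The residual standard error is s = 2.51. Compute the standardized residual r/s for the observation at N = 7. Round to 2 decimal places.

-1.08

Q̂ = -2 + 5·7 = 33
r = 30.3 − 33 = -2.7
r/s = -2.7 / 2.51 = -1.08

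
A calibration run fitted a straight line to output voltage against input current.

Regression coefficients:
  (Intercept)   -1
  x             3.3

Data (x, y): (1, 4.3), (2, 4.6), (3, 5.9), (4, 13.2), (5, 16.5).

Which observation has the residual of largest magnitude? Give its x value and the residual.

x=1: ŷ = -1 + 3.3·1 = 2.3; r = 4.3 − 2.3 = 2
x=2: ŷ = -1 + 3.3·2 = 5.6; r = 4.6 − 5.6 = -1
x=3: ŷ = -1 + 3.3·3 = 8.9; r = 5.9 − 8.9 = -3
x=4: ŷ = -1 + 3.3·4 = 12.2; r = 13.2 − 12.2 = 1
x=5: ŷ = -1 + 3.3·5 = 15.5; r = 16.5 − 15.5 = 1
Largest |r| is 3 at x = 3, residual -3.

x = 3, r = -3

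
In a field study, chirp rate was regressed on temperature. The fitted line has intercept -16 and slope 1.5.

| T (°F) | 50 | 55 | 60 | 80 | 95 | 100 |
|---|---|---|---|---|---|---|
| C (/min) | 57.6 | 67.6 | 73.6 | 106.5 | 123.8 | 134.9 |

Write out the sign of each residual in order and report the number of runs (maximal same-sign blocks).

6 runs

T=50: ŷ = -16 + 1.5·50 = 59; e = 57.6 − 59 = -1.4
T=55: ŷ = -16 + 1.5·55 = 66.5; e = 67.6 − 66.5 = 1.1
T=60: ŷ = -16 + 1.5·60 = 74; e = 73.6 − 74 = -0.4
T=80: ŷ = -16 + 1.5·80 = 104; e = 106.5 − 104 = 2.5
T=95: ŷ = -16 + 1.5·95 = 126.5; e = 123.8 − 126.5 = -2.7
T=100: ŷ = -16 + 1.5·100 = 134; e = 134.9 − 134 = 0.9
Signs: − + − + − +
Runs: −×1, +×1, −×1, +×1, −×1, +×1 → 6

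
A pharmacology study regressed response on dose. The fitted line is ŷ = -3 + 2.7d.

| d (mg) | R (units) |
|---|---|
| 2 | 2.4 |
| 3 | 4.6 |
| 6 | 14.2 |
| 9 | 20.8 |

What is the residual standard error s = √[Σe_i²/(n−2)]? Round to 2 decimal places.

s = 0.87

d=2: ŷ = -3 + 2.7·2 = 2.4; e = 2.4 − 2.4 = 0
d=3: ŷ = -3 + 2.7·3 = 5.1; e = 4.6 − 5.1 = -0.5
d=6: ŷ = -3 + 2.7·6 = 13.2; e = 14.2 − 13.2 = 1
d=9: ŷ = -3 + 2.7·9 = 21.3; e = 20.8 − 21.3 = -0.5
SSE = 0 + 0.25 + 1 + 0.25 = 1.5
s = √(1.5/2) = √0.75 ≈ 0.87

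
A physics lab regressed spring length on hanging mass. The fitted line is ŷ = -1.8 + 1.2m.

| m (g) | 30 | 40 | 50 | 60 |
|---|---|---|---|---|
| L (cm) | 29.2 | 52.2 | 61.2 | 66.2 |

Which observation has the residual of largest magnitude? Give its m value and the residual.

m=30: ŷ = -1.8 + 1.2·30 = 34.2; r = 29.2 − 34.2 = -5
m=40: ŷ = -1.8 + 1.2·40 = 46.2; r = 52.2 − 46.2 = 6
m=50: ŷ = -1.8 + 1.2·50 = 58.2; r = 61.2 − 58.2 = 3
m=60: ŷ = -1.8 + 1.2·60 = 70.2; r = 66.2 − 70.2 = -4
Largest |r| is 6 at m = 40, residual 6.

m = 40, r = 6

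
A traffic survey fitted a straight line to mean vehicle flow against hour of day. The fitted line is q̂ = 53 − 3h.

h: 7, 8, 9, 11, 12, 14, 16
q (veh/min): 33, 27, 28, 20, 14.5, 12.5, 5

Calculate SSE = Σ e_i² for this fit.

SSE = 17.5

h=7: q̂ = 53 − 3·7 = 32; e = 33 − 32 = 1
h=8: q̂ = 53 − 3·8 = 29; e = 27 − 29 = -2
h=9: q̂ = 53 − 3·9 = 26; e = 28 − 26 = 2
h=11: q̂ = 53 − 3·11 = 20; e = 20 − 20 = 0
h=12: q̂ = 53 − 3·12 = 17; e = 14.5 − 17 = -2.5
h=14: q̂ = 53 − 3·14 = 11; e = 12.5 − 11 = 1.5
h=16: q̂ = 53 − 3·16 = 5; e = 5 − 5 = 0
SSE = 1 + 4 + 4 + 0 + 6.25 + 2.25 + 0 = 17.5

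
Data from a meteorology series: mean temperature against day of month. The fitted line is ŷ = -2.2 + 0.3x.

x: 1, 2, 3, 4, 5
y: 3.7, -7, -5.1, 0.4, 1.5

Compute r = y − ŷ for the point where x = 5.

ŷ = -2.2 + 0.3·5 = -0.7
r = 1.5 − (-0.7) = 2.2

r = 2.2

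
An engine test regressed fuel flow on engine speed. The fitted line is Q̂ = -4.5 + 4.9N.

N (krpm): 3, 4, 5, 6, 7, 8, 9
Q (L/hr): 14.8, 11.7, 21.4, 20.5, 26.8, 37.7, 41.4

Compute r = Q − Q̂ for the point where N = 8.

r = 3

Q̂ = -4.5 + 4.9·8 = 34.7
r = 37.7 − 34.7 = 3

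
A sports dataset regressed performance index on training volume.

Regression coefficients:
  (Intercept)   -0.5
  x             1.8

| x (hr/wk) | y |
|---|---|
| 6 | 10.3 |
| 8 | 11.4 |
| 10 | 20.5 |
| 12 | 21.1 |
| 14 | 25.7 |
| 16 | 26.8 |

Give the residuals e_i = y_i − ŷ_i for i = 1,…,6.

x=6: ŷ = -0.5 + 1.8·6 = 10.3; e = 10.3 − 10.3 = 0
x=8: ŷ = -0.5 + 1.8·8 = 13.9; e = 11.4 − 13.9 = -2.5
x=10: ŷ = -0.5 + 1.8·10 = 17.5; e = 20.5 − 17.5 = 3
x=12: ŷ = -0.5 + 1.8·12 = 21.1; e = 21.1 − 21.1 = 0
x=14: ŷ = -0.5 + 1.8·14 = 24.7; e = 25.7 − 24.7 = 1
x=16: ŷ = -0.5 + 1.8·16 = 28.3; e = 26.8 − 28.3 = -1.5

0, -2.5, 3, 0, 1, -1.5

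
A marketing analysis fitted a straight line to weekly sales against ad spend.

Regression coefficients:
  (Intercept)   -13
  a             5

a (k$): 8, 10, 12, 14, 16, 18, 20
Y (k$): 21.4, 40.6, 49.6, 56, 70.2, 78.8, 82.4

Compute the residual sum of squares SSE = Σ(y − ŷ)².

a=8: Ŷ = -13 + 5·8 = 27; r = 21.4 − 27 = -5.6
a=10: Ŷ = -13 + 5·10 = 37; r = 40.6 − 37 = 3.6
a=12: Ŷ = -13 + 5·12 = 47; r = 49.6 − 47 = 2.6
a=14: Ŷ = -13 + 5·14 = 57; r = 56 − 57 = -1
a=16: Ŷ = -13 + 5·16 = 67; r = 70.2 − 67 = 3.2
a=18: Ŷ = -13 + 5·18 = 77; r = 78.8 − 77 = 1.8
a=20: Ŷ = -13 + 5·20 = 87; r = 82.4 − 87 = -4.6
SSE = 31.36 + 12.96 + 6.76 + 1 + 10.24 + 3.24 + 21.16 = 86.72

SSE = 86.72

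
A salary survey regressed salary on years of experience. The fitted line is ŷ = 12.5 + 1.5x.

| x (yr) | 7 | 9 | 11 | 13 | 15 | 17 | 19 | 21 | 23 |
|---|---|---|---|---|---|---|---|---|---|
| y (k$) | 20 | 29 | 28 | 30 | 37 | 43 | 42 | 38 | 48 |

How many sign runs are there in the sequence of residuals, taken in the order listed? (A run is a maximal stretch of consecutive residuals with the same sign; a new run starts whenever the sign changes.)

6 runs

x=7: ŷ = 12.5 + 1.5·7 = 23; e = 20 − 23 = -3
x=9: ŷ = 12.5 + 1.5·9 = 26; e = 29 − 26 = 3
x=11: ŷ = 12.5 + 1.5·11 = 29; e = 28 − 29 = -1
x=13: ŷ = 12.5 + 1.5·13 = 32; e = 30 − 32 = -2
x=15: ŷ = 12.5 + 1.5·15 = 35; e = 37 − 35 = 2
x=17: ŷ = 12.5 + 1.5·17 = 38; e = 43 − 38 = 5
x=19: ŷ = 12.5 + 1.5·19 = 41; e = 42 − 41 = 1
x=21: ŷ = 12.5 + 1.5·21 = 44; e = 38 − 44 = -6
x=23: ŷ = 12.5 + 1.5·23 = 47; e = 48 − 47 = 1
Signs: − + − − + + + − +
Runs: −×1, +×1, −×2, +×3, −×1, +×1 → 6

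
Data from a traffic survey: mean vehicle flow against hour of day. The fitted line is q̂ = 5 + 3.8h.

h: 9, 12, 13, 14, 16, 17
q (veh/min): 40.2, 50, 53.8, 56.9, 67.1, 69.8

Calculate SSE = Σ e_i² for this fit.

h=9: q̂ = 5 + 3.8·9 = 39.2; e = 40.2 − 39.2 = 1
h=12: q̂ = 5 + 3.8·12 = 50.6; e = 50 − 50.6 = -0.6
h=13: q̂ = 5 + 3.8·13 = 54.4; e = 53.8 − 54.4 = -0.6
h=14: q̂ = 5 + 3.8·14 = 58.2; e = 56.9 − 58.2 = -1.3
h=16: q̂ = 5 + 3.8·16 = 65.8; e = 67.1 − 65.8 = 1.3
h=17: q̂ = 5 + 3.8·17 = 69.6; e = 69.8 − 69.6 = 0.2
SSE = 1 + 0.36 + 0.36 + 1.69 + 1.69 + 0.04 = 5.14

SSE = 5.14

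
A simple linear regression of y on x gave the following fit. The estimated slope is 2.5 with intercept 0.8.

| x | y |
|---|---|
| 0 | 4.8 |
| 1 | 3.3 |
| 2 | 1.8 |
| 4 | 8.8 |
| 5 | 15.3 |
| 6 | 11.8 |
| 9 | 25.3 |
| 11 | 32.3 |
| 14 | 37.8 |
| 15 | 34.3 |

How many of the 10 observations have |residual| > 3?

5

x=0: ŷ = 0.8 + 2.5·0 = 0.8; r = 4.8 − 0.8 = 4
x=1: ŷ = 0.8 + 2.5·1 = 3.3; r = 3.3 − 3.3 = 0
x=2: ŷ = 0.8 + 2.5·2 = 5.8; r = 1.8 − 5.8 = -4
x=4: ŷ = 0.8 + 2.5·4 = 10.8; r = 8.8 − 10.8 = -2
x=5: ŷ = 0.8 + 2.5·5 = 13.3; r = 15.3 − 13.3 = 2
x=6: ŷ = 0.8 + 2.5·6 = 15.8; r = 11.8 − 15.8 = -4
x=9: ŷ = 0.8 + 2.5·9 = 23.3; r = 25.3 − 23.3 = 2
x=11: ŷ = 0.8 + 2.5·11 = 28.3; r = 32.3 − 28.3 = 4
x=14: ŷ = 0.8 + 2.5·14 = 35.8; r = 37.8 − 35.8 = 2
x=15: ŷ = 0.8 + 2.5·15 = 38.3; r = 34.3 − 38.3 = -4
|r| > 3: x=0 (|r|=4), x=2 (|r|=4), x=6 (|r|=4), x=11 (|r|=4), x=15 (|r|=4) → 5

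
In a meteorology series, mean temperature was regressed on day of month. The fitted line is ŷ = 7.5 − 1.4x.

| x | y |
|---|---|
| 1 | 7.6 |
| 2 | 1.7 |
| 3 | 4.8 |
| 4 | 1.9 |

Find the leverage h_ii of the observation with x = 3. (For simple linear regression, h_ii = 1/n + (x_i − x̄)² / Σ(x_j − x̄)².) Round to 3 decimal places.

h = 0.300

x̄ = (1 + 2 + 3 + 4)/4 = 2.5
Σ(x − x̄)² = 2.25 + 0.25 + 0.25 + 2.25 = 5
h = 1/4 + (0.5)²/5 = 0.25 + 0.05 = 0.300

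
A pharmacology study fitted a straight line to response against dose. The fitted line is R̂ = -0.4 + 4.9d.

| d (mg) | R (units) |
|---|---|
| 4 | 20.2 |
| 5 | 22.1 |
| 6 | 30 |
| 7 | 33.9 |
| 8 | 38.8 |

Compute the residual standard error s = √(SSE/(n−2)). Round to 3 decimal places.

d=4: R̂ = -0.4 + 4.9·4 = 19.2; e = 20.2 − 19.2 = 1
d=5: R̂ = -0.4 + 4.9·5 = 24.1; e = 22.1 − 24.1 = -2
d=6: R̂ = -0.4 + 4.9·6 = 29; e = 30 − 29 = 1
d=7: R̂ = -0.4 + 4.9·7 = 33.9; e = 33.9 − 33.9 = 0
d=8: R̂ = -0.4 + 4.9·8 = 38.8; e = 38.8 − 38.8 = 0
SSE = 1 + 4 + 1 + 0 + 0 = 6
s = √(6/3) = √2 ≈ 1.414

s = 1.414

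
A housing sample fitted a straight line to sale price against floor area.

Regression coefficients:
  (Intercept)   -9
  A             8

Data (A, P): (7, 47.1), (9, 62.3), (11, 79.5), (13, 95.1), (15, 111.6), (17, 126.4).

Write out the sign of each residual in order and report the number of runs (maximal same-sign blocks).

A=7: P̂ = -9 + 8·7 = 47; e = 47.1 − 47 = 0.1
A=9: P̂ = -9 + 8·9 = 63; e = 62.3 − 63 = -0.7
A=11: P̂ = -9 + 8·11 = 79; e = 79.5 − 79 = 0.5
A=13: P̂ = -9 + 8·13 = 95; e = 95.1 − 95 = 0.1
A=15: P̂ = -9 + 8·15 = 111; e = 111.6 − 111 = 0.6
A=17: P̂ = -9 + 8·17 = 127; e = 126.4 − 127 = -0.6
Signs: + − + + + −
Runs: +×1, −×1, +×3, −×1 → 4

4 runs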